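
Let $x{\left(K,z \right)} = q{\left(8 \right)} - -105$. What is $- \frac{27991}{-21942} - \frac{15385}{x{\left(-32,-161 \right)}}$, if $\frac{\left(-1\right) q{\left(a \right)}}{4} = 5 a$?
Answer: $\frac{2948845}{10494} \approx 281.0$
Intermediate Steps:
$q{\left(a \right)} = - 20 a$ ($q{\left(a \right)} = - 4 \cdot 5 a = - 20 a$)
$x{\left(K,z \right)} = -55$ ($x{\left(K,z \right)} = \left(-20\right) 8 - -105 = -160 + 105 = -55$)
$- \frac{27991}{-21942} - \frac{15385}{x{\left(-32,-161 \right)}} = - \frac{27991}{-21942} - \frac{15385}{-55} = \left(-27991\right) \left(- \frac{1}{21942}\right) - - \frac{3077}{11} = \frac{1217}{954} + \frac{3077}{11} = \frac{2948845}{10494}$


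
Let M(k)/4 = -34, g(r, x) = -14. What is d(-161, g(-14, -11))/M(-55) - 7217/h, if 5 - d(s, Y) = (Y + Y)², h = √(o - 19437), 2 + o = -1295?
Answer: 779/136 + 1031*I*√20734/2962 ≈ 5.7279 + 50.12*I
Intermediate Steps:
o = -1297 (o = -2 - 1295 = -1297)
h = I*√20734 (h = √(-1297 - 19437) = √(-20734) = I*√20734 ≈ 143.99*I)
M(k) = -136 (M(k) = 4*(-34) = -136)
d(s, Y) = 5 - 4*Y² (d(s, Y) = 5 - (Y + Y)² = 5 - (2*Y)² = 5 - 4*Y²)
d(-161, g(-14, -11))/M(-55) - 7217/h = (5 - 4*(-14)²)/(-136) - 7217*(-I*√20734/20734) = (5 - 4*196)*(-1/136) - (-1031)*I*√20734/2962 = (5 - 784)*(-1/136) + 1031*I*√20734/2962 = -779*(-1/136) + 1031*I*√20734/2962 = 779/136 + 1031*I*√20734/2962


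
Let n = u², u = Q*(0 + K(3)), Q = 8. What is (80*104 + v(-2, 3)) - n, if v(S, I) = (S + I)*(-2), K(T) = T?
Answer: 7742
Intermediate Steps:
v(S, I) = -2*I - 2*S (v(S, I) = (I + S)*(-2) = -2*I - 2*S)
u = 24 (u = 8*(0 + 3) = 8*3 = 24)
n = 576 (n = 24² = 576)
(80*104 + v(-2, 3)) - n = (80*104 + (-2*3 - 2*(-2))) - 1*576 = (8320 + (-6 + 4)) - 576 = (8320 - 2) - 576 = 8318 - 576 = 7742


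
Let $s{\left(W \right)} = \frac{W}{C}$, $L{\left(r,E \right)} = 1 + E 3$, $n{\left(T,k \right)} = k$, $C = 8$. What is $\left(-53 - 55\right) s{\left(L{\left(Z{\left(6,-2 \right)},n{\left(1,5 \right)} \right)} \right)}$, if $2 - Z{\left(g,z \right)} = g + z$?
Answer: $-216$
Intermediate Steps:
$Z{\left(g,z \right)} = 2 - g - z$ ($Z{\left(g,z \right)} = 2 - \left(g + z\right) = 2 - g - z$)
$L{\left(r,E \right)} = 1 + 3 E$
$s{\left(W \right)} = \frac{W}{8}$
$\left(-53 - 55\right) s{\left(L{\left(Z{\left(6,-2 \right)},n{\left(1,5 \right)} \right)} \right)} = \left(-53 - 55\right) \frac{1 + 3 \cdot 5}{8} = - 108 \frac{1 + 15}{8} = - 108 \cdot \frac{1}{8} \cdot 16 = \left(-108\right) 2 = -216$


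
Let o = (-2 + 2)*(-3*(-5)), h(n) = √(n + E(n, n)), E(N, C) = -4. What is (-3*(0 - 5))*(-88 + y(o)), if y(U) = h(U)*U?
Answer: -1320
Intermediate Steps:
h(n) = √(-4 + n) (h(n) = √(n - 4) = √(-4 + n))
o = 0 (o = 0*15 = 0)
y(U) = U*√(-4 + U) (y(U) = √(-4 + U)*U = U*√(-4 + U))
(-3*(0 - 5))*(-88 + y(o)) = (-3*(0 - 5))*(-88 + 0*√(-4 + 0)) = (-3*(-5))*(-88 + 0*√(-4)) = 15*(-88 + 0*(2*I)) = 15*(-88 + 0) = 15*(-88) = -1320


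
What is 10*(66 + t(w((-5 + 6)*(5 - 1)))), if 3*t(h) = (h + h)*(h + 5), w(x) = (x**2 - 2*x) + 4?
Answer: 2020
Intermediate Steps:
w(x) = 4 + x**2 - 2*x
t(h) = 2*h*(5 + h)/3 (t(h) = ((h + h)*(h + 5))/3 = ((2*h)*(5 + h))/3 = (2*h*(5 + h))/3 = 2*h*(5 + h)/3)
10*(66 + t(w((-5 + 6)*(5 - 1)))) = 10*(66 + 2*(4 + ((-5 + 6)*(5 - 1))**2 - 2*(-5 + 6)*(5 - 1))*(5 + (4 + ((-5 + 6)*(5 - 1))**2 - 2*(-5 + 6)*(5 - 1)))/3) = 10*(66 + 2*(4 + (1*4)**2 - 2*4)*(5 + (4 + (1*4)**2 - 2*4))/3) = 10*(66 + 2*(4 + 4**2 - 2*4)*(5 + (4 + 4**2 - 2*4))/3) = 10*(66 + 2*(4 + 16 - 8)*(5 + (4 + 16 - 8))/3) = 10*(66 + (2/3)*12*(5 + 12)) = 10*(66 + (2/3)*12*17) = 10*(66 + 136) = 10*202 = 2020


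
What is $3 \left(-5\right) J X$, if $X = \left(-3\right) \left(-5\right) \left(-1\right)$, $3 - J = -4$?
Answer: $1575$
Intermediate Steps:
$J = 7$ ($J = 3 - -4 = 3 + 4 = 7$)
$X = -15$ ($X = 15 \left(-1\right) = -15$)
$3 \left(-5\right) J X = 3 \left(-5\right) 7 \left(-15\right) = \left(-15\right) 7 \left(-15\right) = \left(-105\right) \left(-15\right) = 1575$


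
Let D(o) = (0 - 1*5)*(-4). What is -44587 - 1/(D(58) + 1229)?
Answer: -55689164/1249 ≈ -44587.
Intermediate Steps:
D(o) = 20 (D(o) = (0 - 5)*(-4) = -5*(-4) = 20)
-44587 - 1/(D(58) + 1229) = -44587 - 1/(20 + 1229) = -44587 - 1/1249 = -55689164/1249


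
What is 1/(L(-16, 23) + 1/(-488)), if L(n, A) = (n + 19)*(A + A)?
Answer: 488/67343 ≈ 0.0072465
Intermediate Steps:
L(n, A) = 2*A*(19 + n) (L(n, A) = (19 + n)*(2*A) = 2*A*(19 + n))
1/(L(-16, 23) + 1/(-488)) = 1/(2*23*(19 - 16) + 1/(-488)) = 1/(2*23*3 - 1/488) = 1/(138 - 1/488) = 1/(67343/488) = 488/67343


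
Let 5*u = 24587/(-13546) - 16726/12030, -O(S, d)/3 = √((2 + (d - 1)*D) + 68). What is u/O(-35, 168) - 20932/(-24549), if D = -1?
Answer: 20932/24549 - 261176003*I*√97/118552221450 ≈ 0.85266 - 0.021697*I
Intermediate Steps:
O(S, d) = -3*√(71 - d) (O(S, d) = -3*√((2 + (d - 1)*(-1)) + 68) = -3*√((2 + (-1 + d)*(-1)) + 68) = -3*√((2 + (1 - d)) + 68) = -3*√((3 - d) + 68) = -3*√(71 - d))
u = -261176003/407395950 (u = (24587/(-13546) - 16726/12030)/5 = (24587*(-1/13546) - 16726*1/12030)/5 = (-24587/13546 - 8363/6015)/5 = (⅕)*(-261176003/81479190) = -261176003/407395950 ≈ -0.64109)
u/O(-35, 168) - 20932/(-24549) = -261176003*(-1/(3*√(71 - 1*168)))/407395950 - 20932/(-24549) = -261176003*(-1/(3*√(71 - 168)))/407395950 - 20932*(-1/24549) = -261176003*I*√97/291/407395950 + 20932/24549 = -261176003*I*√97/118552221450 + 20932/24549 = 20932/24549 - 261176003*I*√97/118552221450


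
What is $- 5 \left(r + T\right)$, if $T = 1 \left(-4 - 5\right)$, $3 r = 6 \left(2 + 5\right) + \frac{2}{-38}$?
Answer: $- \frac{1420}{57} \approx -24.912$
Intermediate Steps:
$r = \frac{797}{57}$ ($r = \frac{6 \left(2 + 5\right) + \frac{2}{-38}}{3} = \frac{6 \cdot 7 + 2 \left(- \frac{1}{38}\right)}{3} = \frac{42 - \frac{1}{19}}{3} = \frac{1}{3} \cdot \frac{797}{19} = \frac{797}{57} \approx 13.982$)
$T = -9$ ($T = 1 \left(-9\right) = -9$)
$- 5 \left(r + T\right) = - 5 \left(\frac{797}{57} - 9\right) = \left(-5\right) \frac{284}{57} = - \frac{1420}{57}$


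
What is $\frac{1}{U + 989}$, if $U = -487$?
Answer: $\frac{1}{502} \approx 0.001992$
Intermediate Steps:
$\frac{1}{U + 989} = \frac{1}{-487 + 989} = \frac{1}{502}$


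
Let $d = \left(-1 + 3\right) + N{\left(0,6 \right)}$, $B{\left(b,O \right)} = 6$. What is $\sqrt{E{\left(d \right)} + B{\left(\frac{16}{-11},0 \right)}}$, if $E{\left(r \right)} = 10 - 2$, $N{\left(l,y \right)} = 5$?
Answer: $\sqrt{14} \approx 3.7417$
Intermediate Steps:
$d = 7$ ($d = \left(-1 + 3\right) + 5 = 2 + 5 = 7$)
$E{\left(r \right)} = 8$
$\sqrt{E{\left(d \right)} + B{\left(\frac{16}{-11},0 \right)}} = \sqrt{8 + 6} = \sqrt{14}$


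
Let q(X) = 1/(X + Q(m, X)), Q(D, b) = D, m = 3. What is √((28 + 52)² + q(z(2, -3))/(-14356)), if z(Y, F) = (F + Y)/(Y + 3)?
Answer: 3*√7181256550930/100492 ≈ 80.000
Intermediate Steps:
z(Y, F) = (F + Y)/(3 + Y)
q(X) = 1/(3 + X) (q(X) = 1/(X + 3) = 1/(3 + X))
√((28 + 52)² + q(z(2, -3))/(-14356)) = √((28 + 52)² + 1/((3 + (-3 + 2)/(3 + 2))*(-14356))) = √(80² - 1/14356/(3 - 1/5)) = √(6400 - 1/14356/(3 + (⅕)*(-1))) = √(6400 - 1/14356/(3 - ⅕)) = √(6400 - 1/14356/(14/5)) = √(6400 + (5/14)*(-1/14356)) = √(6400 - 5/200984) = √(1286297595/200984) = 3*√7181256550930/100492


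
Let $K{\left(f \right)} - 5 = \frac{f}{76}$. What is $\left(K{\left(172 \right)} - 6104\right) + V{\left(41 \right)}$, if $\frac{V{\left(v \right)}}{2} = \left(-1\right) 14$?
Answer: $- \frac{116370}{19} \approx -6124.7$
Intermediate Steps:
$K{\left(f \right)} = 5 + \frac{f}{76}$
$V{\left(v \right)} = -28$ ($V{\left(v \right)} = 2 \left(\left(-1\right) 14\right) = 2 \left(-14\right) = -28$)
$\left(K{\left(172 \right)} - 6104\right) + V{\left(41 \right)} = \left(\left(5 + \frac{1}{76} \cdot 172\right) - 6104\right) - 28 = \left(\left(5 + \frac{43}{19}\right) - 6104\right) - 28 = \left(\frac{138}{19} - 6104\right) - 28 = - \frac{115838}{19} - 28 = - \frac{116370}{19}$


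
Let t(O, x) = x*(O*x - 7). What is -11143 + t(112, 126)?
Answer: 1766087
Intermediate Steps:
t(O, x) = x*(-7 + O*x)
-11143 + t(112, 126) = -11143 + 126*(-7 + 112*126) = -11143 + 126*(-7 + 14112) = -11143 + 126*14105 = -11143 + 1777230 = 1766087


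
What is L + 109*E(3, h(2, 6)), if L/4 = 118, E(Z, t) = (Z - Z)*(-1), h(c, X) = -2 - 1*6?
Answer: 472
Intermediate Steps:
h(c, X) = -8 (h(c, X) = -2 - 6 = -8)
E(Z, t) = 0 (E(Z, t) = 0*(-1) = 0)
L = 472 (L = 4*118 = 472)
L + 109*E(3, h(2, 6)) = 472 + 109*0 = 472 + 0 = 472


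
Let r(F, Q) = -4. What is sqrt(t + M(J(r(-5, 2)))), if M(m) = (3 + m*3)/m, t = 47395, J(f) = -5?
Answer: sqrt(1184935)/5 ≈ 217.71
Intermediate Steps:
M(m) = (3 + 3*m)/m
sqrt(t + M(J(r(-5, 2)))) = sqrt(47395 + (3 + 3/(-5))) = sqrt(47395 + (3 + 3*(-1/5))) = sqrt(47395 + (3 - 3/5)) = sqrt(47395 + 12/5) = sqrt(236987/5) = sqrt(1184935)/5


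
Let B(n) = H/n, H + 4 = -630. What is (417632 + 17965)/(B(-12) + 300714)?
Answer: 2613582/1804601 ≈ 1.4483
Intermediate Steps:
H = -634 (H = -4 - 630 = -634)
B(n) = -634/n
(417632 + 17965)/(B(-12) + 300714) = (417632 + 17965)/(-634/(-12) + 300714) = 435597/(-634*(-1/12) + 300714) = 435597/(317/6 + 300714) = 435597/(1804601/6) = 435597*(6/1804601) = 2613582/1804601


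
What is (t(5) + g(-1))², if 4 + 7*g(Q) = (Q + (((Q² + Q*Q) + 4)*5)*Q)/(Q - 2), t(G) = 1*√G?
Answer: 2566/441 + 38*√5/21 ≈ 9.8648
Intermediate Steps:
t(G) = √G
g(Q) = -4/7 + (Q + Q*(20 + 10*Q²))/(7*(-2 + Q)) (g(Q) = -4/7 + ((Q + (((Q² + Q*Q) + 4)*5)*Q)/(Q - 2))/7 = -4/7 + ((Q + (((Q² + Q²) + 4)*5)*Q)/(-2 + Q))/7 = -4/7 + ((Q + ((2*Q² + 4)*5)*Q)/(-2 + Q))/7 = -4/7 + ((Q + ((4 + 2*Q²)*5)*Q)/(-2 + Q))/7 = -4/7 + ((Q + (20 + 10*Q²)*Q)/(-2 + Q))/7 = -4/7 + ((Q + Q*(20 + 10*Q²))/(-2 + Q))/7 = -4/7 + (Q + Q*(20 + 10*Q²))/(7*(-2 + Q)))
(t(5) + g(-1))² = (√5 + (8 + 10*(-1)³ + 17*(-1))/(7*(-2 - 1)))² = (√5 + (⅐)*(8 + 10*(-1) - 17)/(-3))² = (√5 + (⅐)*(-⅓)*(8 - 10 - 17))² = (√5 + (⅐)*(-⅓)*(-19))² = (√5 + 19/21)² = (19/21 + √5)²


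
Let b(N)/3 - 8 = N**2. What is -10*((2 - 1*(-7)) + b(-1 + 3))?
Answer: -450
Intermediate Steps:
b(N) = 24 + 3*N**2
-10*((2 - 1*(-7)) + b(-1 + 3)) = -10*((2 - 1*(-7)) + (24 + 3*(-1 + 3)**2)) = -10*((2 + 7) + (24 + 3*2**2)) = -10*(9 + (24 + 3*4)) = -10*(9 + (24 + 12)) = -10*(9 + 36) = -10*45 = -450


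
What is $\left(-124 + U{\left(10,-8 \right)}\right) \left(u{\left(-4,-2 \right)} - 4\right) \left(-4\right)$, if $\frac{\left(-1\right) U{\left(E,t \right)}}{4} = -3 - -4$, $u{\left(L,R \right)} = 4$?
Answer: $0$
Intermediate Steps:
$U{\left(E,t \right)} = -4$ ($U{\left(E,t \right)} = - 4 \left(-3 - -4\right) = - 4 \left(-3 + 4\right) = \left(-4\right) 1 = -4$)
$\left(-124 + U{\left(10,-8 \right)}\right) \left(u{\left(-4,-2 \right)} - 4\right) \left(-4\right) = \left(-124 - 4\right) \left(4 - 4\right) \left(-4\right) = - 128 \cdot 0 \left(-4\right) = \left(-128\right) 0 = 0$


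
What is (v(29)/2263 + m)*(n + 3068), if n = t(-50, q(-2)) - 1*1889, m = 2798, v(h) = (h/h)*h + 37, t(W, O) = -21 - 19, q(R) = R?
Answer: 7212079660/2263 ≈ 3.1870e+6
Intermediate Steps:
t(W, O) = -40
v(h) = 37 + h (v(h) = 1*h + 37 = h + 37 = 37 + h)
n = -1929 (n = -40 - 1*1889 = -40 - 1889 = -1929)
(v(29)/2263 + m)*(n + 3068) = ((37 + 29)/2263 + 2798)*(-1929 + 3068) = (66*(1/2263) + 2798)*1139 = (66/2263 + 2798)*1139 = (6331940/2263)*1139 = 7212079660/2263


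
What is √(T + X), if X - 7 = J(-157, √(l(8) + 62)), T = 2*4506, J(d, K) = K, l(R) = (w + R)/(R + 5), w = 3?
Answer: √(1524211 + 13*√10621)/13 ≈ 95.010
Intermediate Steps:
l(R) = (3 + R)/(5 + R) (l(R) = (3 + R)/(R + 5) = (3 + R)/(5 + R))
T = 9012
X = 7 + √10621/13 (X = 7 + √((3 + 8)/(5 + 8) + 62) = 7 + √(11/13 + 62) = 7 + √(817/13) = 7 + √10621/13 ≈ 14.928)
√(T + X) = √(9012 + (7 + √10621/13)) = √(9019 + √10621/13)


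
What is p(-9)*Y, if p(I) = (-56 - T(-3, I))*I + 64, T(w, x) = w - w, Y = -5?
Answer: -2840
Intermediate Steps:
T(w, x) = 0
p(I) = 64 - 56*I (p(I) = (-56 - 1*0)*I + 64 = (-56 + 0)*I + 64 = -56*I + 64 = 64 - 56*I)
p(-9)*Y = (64 - 56*(-9))*(-5) = (64 + 504)*(-5) = 568*(-5) = -2840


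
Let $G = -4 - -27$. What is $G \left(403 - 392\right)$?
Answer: $253$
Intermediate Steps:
$G = 23$ ($G = -4 + 27 = 23$)
$G \left(403 - 392\right) = 23 \left(403 - 392\right) = 23 \cdot 11 = 253$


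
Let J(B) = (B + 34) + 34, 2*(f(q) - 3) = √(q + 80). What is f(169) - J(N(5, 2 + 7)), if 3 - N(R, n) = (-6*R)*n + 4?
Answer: -334 + √249/2 ≈ -326.11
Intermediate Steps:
f(q) = 3 + √(80 + q)/2 (f(q) = 3 + √(q + 80)/2 = 3 + √(80 + q)/2)
N(R, n) = -1 + 6*R*n (N(R, n) = 3 - ((-6*R)*n + 4) = 3 - (-6*R*n + 4) = 3 - (4 - 6*R*n) = 3 + (-4 + 6*R*n) = -1 + 6*R*n)
J(B) = 68 + B (J(B) = (34 + B) + 34 = 68 + B)
f(169) - J(N(5, 2 + 7)) = (3 + √(80 + 169)/2) - (68 + (-1 + 6*5*(2 + 7))) = (3 + √249/2) - (68 + (-1 + 6*5*9)) = (3 + √249/2) - (68 + (-1 + 270)) = (3 + √249/2) - (68 + 269) = (3 + √249/2) - 1*337 = (3 + √249/2) - 337 = -334 + √249/2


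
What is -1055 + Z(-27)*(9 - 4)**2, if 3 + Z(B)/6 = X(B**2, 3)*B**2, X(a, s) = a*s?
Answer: 239146945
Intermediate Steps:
Z(B) = -18 + 18*B**4 (Z(B) = -18 + 6*((B**2*3)*B**2) = -18 + 6*((3*B**2)*B**2) = -18 + 6*(3*B**4) = -18 + 18*B**4)
-1055 + Z(-27)*(9 - 4)**2 = -1055 + (-18 + 18*(-27)**4)*(9 - 4)**2 = -1055 + (-18 + 18*531441)*5**2 = -1055 + (-18 + 9565938)*25 = -1055 + 9565920*25 = -1055 + 239148000 = 239146945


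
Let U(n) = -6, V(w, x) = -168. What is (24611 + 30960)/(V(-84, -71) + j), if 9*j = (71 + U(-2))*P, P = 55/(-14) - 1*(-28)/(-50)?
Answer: -35009730/126263 ≈ -277.28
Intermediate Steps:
P = -1571/350 (P = 55*(-1/14) + 28*(-1/50) = -55/14 - 14/25 = -1571/350 ≈ -4.4886)
j = -20423/630 (j = ((71 - 6)*(-1571/350))/9 = (65*(-1571/350))/9 = (⅑)*(-20423/70) = -20423/630 ≈ -32.417)
(24611 + 30960)/(V(-84, -71) + j) = (24611 + 30960)/(-168 - 20423/630) = 55571/(-126263/630) = 55571*(-630/126263) = -35009730/126263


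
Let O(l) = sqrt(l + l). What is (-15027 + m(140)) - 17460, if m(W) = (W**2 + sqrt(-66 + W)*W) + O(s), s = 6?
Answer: -12887 + 2*sqrt(3) + 140*sqrt(74) ≈ -11679.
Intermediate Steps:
O(l) = sqrt(2)*sqrt(l) (O(l) = sqrt(2*l) = sqrt(2)*sqrt(l))
m(W) = W**2 + 2*sqrt(3) + W*sqrt(-66 + W) (m(W) = (W**2 + sqrt(-66 + W)*W) + sqrt(2)*sqrt(6) = (W**2 + W*sqrt(-66 + W)) + 2*sqrt(3) = W**2 + 2*sqrt(3) + W*sqrt(-66 + W))
(-15027 + m(140)) - 17460 = (-15027 + (140**2 + 2*sqrt(3) + 140*sqrt(-66 + 140))) - 17460 = (-15027 + (19600 + 2*sqrt(3) + 140*sqrt(74))) - 17460 = (4573 + 2*sqrt(3) + 140*sqrt(74)) - 17460 = -12887 + 2*sqrt(3) + 140*sqrt(74)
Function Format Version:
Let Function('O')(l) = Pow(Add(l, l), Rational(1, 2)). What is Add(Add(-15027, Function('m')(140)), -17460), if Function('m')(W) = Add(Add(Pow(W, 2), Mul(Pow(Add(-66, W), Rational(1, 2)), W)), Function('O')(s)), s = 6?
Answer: Add(-12887, Mul(2, Pow(3, Rational(1, 2))), Mul(140, Pow(74, Rational(1, 2)))) ≈ -11679.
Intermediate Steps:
Function('O')(l) = Mul(Pow(2, Rational(1, 2)), Pow(l, Rational(1, 2))) (Function('O')(l) = Pow(Mul(2, l), Rational(1, 2)) = Mul(Pow(2, Rational(1, 2)), Pow(l, Rational(1, 2))))
Function('m')(W) = Add(Pow(W, 2), Mul(2, Pow(3, Rational(1, 2))), Mul(W, Pow(Add(-66, W), Rational(1, 2)))) (Function('m')(W) = Add(Add(Pow(W, 2), Mul(Pow(Add(-66, W), Rational(1, 2)), W)), Mul(Pow(2, Rational(1, 2)), Pow(6, Rational(1, 2)))) = Add(Add(Pow(W, 2), Mul(W, Pow(Add(-66, W), Rational(1, 2)))), Mul(2, Pow(3, Rational(1, 2)))) = Add(Pow(W, 2), Mul(2, Pow(3, Rational(1, 2))), Mul(W, Pow(Add(-66, W), Rational(1, 2)))))
Add(Add(-15027, Function('m')(140)), -17460) = Add(Add(-15027, Add(Pow(140, 2), Mul(2, Pow(3, Rational(1, 2))), Mul(140, Pow(Add(-66, 140), Rational(1, 2))))), -17460) = Add(Add(-15027, Add(19600, Mul(2, Pow(3, Rational(1, 2))), Mul(140, Pow(74, Rational(1, 2))))), -17460) = Add(Add(4573, Mul(2, Pow(3, Rational(1, 2))), Mul(140, Pow(74, Rational(1, 2)))), -17460) = Add(-12887, Mul(2, Pow(3, Rational(1, 2))), Mul(140, Pow(74, Rational(1, 2))))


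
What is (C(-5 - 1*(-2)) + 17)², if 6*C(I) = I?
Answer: 1089/4 ≈ 272.25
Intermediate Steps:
C(I) = I/6
(C(-5 - 1*(-2)) + 17)² = ((-5 - 1*(-2))/6 + 17)² = ((-5 + 2)/6 + 17)² = ((⅙)*(-3) + 17)² = (-½ + 17)² = (33/2)² = 1089/4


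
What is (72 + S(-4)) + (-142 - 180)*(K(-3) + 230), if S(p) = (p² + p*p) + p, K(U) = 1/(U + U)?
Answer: -221719/3 ≈ -73906.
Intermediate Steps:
K(U) = 1/(2*U)
S(p) = p + 2*p² (S(p) = (p² + p²) + p = 2*p² + p = p + 2*p²)
(72 + S(-4)) + (-142 - 180)*(K(-3) + 230) = (72 - 4*(1 + 2*(-4))) + (-142 - 180)*((½)/(-3) + 230) = (72 - 4*(1 - 8)) - 322*((½)*(-⅓) + 230) = (72 - 4*(-7)) - 322*(-⅙ + 230) = (72 + 28) - 322*1379/6 = 100 - 222019/3 = -221719/3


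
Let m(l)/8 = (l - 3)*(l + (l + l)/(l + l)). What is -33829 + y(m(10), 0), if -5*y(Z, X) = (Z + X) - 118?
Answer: -169643/5 ≈ -33929.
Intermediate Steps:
m(l) = 8*(1 + l)*(-3 + l) (m(l) = 8*((l - 3)*(l + (l + l)/(l + l))) = 8*((-3 + l)*(l + (2*l)/((2*l)))) = 8*((-3 + l)*(l + (2*l)*(1/(2*l)))) = 8*((-3 + l)*(l + 1)) = 8*((-3 + l)*(1 + l)) = 8*((1 + l)*(-3 + l)) = 8*(1 + l)*(-3 + l))
y(Z, X) = 118/5 - X/5 - Z/5 (y(Z, X) = -((Z + X) - 118)/5 = -((X + Z) - 118)/5 = -(-118 + X + Z)/5 = 118/5 - X/5 - Z/5)
-33829 + y(m(10), 0) = -33829 + (118/5 - ⅕*0 - (-24 - 16*10 + 8*10²)/5) = -33829 + (118/5 + 0 - (-24 - 160 + 8*100)/5) = -33829 + (118/5 + 0 - (-24 - 160 + 800)/5) = -33829 + (118/5 + 0 - ⅕*616) = -33829 + (118/5 + 0 - 616/5) = -33829 - 498/5 = -169643/5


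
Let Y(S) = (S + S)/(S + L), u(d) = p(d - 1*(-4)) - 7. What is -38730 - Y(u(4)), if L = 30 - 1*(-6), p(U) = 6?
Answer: -1355548/35 ≈ -38730.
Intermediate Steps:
L = 36 (L = 30 + 6 = 36)
u(d) = -1 (u(d) = 6 - 7 = -1)
Y(S) = 2*S/(36 + S) (Y(S) = (S + S)/(S + 36) = (2*S)/(36 + S) = 2*S/(36 + S))
-38730 - Y(u(4)) = -38730 - 2*(-1)/(36 - 1) = -38730 - 2*(-1)/35 = -38730 - 1*(-2/35) = -38730 + 2/35 = -1355548/35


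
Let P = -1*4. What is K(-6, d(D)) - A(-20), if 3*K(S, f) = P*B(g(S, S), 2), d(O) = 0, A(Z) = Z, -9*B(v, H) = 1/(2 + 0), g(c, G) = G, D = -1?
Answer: 542/27 ≈ 20.074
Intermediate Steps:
B(v, H) = -1/18 (B(v, H) = -1/(9*(2 + 0)) = -⅑/2 = -⅑*½ = -1/18)
P = -4
K(S, f) = 2/27 (K(S, f) = (-4*(-1/18))/3 = (⅓)*(2/9) = 2/27)
K(-6, d(D)) - A(-20) = 2/27 - 1*(-20) = 2/27 + 20 = 542/27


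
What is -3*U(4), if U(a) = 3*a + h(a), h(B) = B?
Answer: -48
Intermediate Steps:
U(a) = 4*a (U(a) = 3*a + a = 4*a)
-3*U(4) = -12*4 = -3*16 = -48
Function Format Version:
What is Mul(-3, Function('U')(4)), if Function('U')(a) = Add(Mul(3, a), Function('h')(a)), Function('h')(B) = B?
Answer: -48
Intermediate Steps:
Function('U')(a) = Mul(4, a) (Function('U')(a) = Add(Mul(3, a), a) = Mul(4, a))
Mul(-3, Function('U')(4)) = Mul(-3, Mul(4, 4)) = Mul(-3, 16) = -48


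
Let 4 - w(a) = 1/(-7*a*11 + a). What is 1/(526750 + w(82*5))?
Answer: 31160/16413654641 ≈ 1.8984e-6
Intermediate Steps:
w(a) = 4 + 1/(76*a) (w(a) = 4 - 1/(-7*a*11 + a) = 4 - 1/(-77*a + a) = 4 - 1/((-76*a)) = 4 - (-1)/(76*a) = 4 + 1/(76*a))
1/(526750 + w(82*5)) = 1/(526750 + (4 + 1/(76*((82*5))))) = 1/(526750 + (4 + (1/76)/410)) = 1/(526750 + (4 + (1/76)*(1/410))) = 1/(526750 + (4 + 1/31160)) = 1/(526750 + 124641/31160) = 1/(16413654641/31160) = 31160/16413654641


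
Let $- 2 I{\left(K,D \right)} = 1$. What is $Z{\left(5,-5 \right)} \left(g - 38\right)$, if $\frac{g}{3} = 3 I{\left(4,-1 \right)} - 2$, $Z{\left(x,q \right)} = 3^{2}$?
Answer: $- \frac{873}{2} \approx -436.5$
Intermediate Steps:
$I{\left(K,D \right)} = - \frac{1}{2}$ ($I{\left(K,D \right)} = \left(- \frac{1}{2}\right) 1 = - \frac{1}{2}$)
$Z{\left(x,q \right)} = 9$
$g = - \frac{21}{2}$ ($g = 3 \left(3 \left(- \frac{1}{2}\right) - 2\right) = 3 \left(- \frac{3}{2} - 2\right) = 3 \left(- \frac{7}{2}\right) = - \frac{21}{2} \approx -10.5$)
$Z{\left(5,-5 \right)} \left(g - 38\right) = 9 \left(- \frac{21}{2} - 38\right) = 9 \left(- \frac{97}{2}\right) = - \frac{873}{2}$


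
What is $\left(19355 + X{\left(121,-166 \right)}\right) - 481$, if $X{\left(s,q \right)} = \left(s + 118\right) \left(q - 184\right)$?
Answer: $-64776$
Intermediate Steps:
$X{\left(s,q \right)} = \left(-184 + q\right) \left(118 + s\right)$ ($X{\left(s,q \right)} = \left(118 + s\right) \left(-184 + q\right) = \left(-184 + q\right) \left(118 + s\right)$)
$\left(19355 + X{\left(121,-166 \right)}\right) - 481 = \left(19355 - 83650\right) - 481 = -64295 - 481 = -64776$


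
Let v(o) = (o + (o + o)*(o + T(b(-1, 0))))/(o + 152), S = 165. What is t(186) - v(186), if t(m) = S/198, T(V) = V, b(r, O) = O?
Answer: -207289/1014 ≈ -204.43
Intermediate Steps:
v(o) = (o + 2*o²)/(152 + o) (v(o) = (o + (o + o)*(o + 0))/(o + 152) = (o + (2*o)*o)/(152 + o) = (o + 2*o²)/(152 + o))
t(m) = ⅚ (t(m) = 165/198 = 165*(1/198) = ⅚)
t(186) - v(186) = ⅚ - 186*(1 + 2*186)/(152 + 186) = ⅚ - 186*(1 + 372)/338 = ⅚ - 186*373/338 = ⅚ - 1*34689/169 = ⅚ - 34689/169 = -207289/1014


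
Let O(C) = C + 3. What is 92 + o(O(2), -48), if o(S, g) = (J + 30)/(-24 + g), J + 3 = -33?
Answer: 1105/12 ≈ 92.083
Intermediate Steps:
J = -36 (J = -3 - 33 = -36)
O(C) = 3 + C
o(S, g) = -6/(-24 + g) (o(S, g) = (-36 + 30)/(-24 + g) = -6/(-24 + g))
92 + o(O(2), -48) = 92 - 6/(-24 - 48) = 92 - 6/(-72) = 92 - 6*(-1/72) = 92 + 1/12 = 1105/12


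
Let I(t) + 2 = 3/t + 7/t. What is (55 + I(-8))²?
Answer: 42849/16 ≈ 2678.1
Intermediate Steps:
I(t) = -2 + 10/t (I(t) = -2 + (3/t + 7/t) = -2 + 10/t)
(55 + I(-8))² = (55 + (-2 + 10/(-8)))² = (55 + (-2 + 10*(-⅛)))² = (55 + (-2 - 5/4))² = (55 - 13/4)² = (207/4)² = 42849/16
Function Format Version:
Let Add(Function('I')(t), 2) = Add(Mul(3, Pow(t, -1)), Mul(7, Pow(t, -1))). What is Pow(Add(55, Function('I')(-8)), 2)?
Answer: Rational(42849, 16) ≈ 2678.1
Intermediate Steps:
Function('I')(t) = Add(-2, Mul(10, Pow(t, -1))) (Function('I')(t) = Add(-2, Add(Mul(3, Pow(t, -1)), Mul(7, Pow(t, -1)))) = Add(-2, Mul(10, Pow(t, -1))))
Pow(Add(55, Function('I')(-8)), 2) = Pow(Add(55, Add(-2, Mul(10, Pow(-8, -1)))), 2) = Pow(Add(55, Add(-2, Mul(10, Rational(-1, 8)))), 2) = Pow(Add(55, Add(-2, Rational(-5, 4))), 2) = Pow(Add(55, Rational(-13, 4)), 2) = Pow(Rational(207, 4), 2) = Rational(42849, 16)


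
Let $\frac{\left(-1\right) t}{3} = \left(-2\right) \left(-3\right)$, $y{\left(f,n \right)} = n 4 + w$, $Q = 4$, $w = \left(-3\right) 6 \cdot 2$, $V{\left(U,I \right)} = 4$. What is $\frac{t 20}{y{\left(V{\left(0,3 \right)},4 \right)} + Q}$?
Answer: $\frac{45}{2} \approx 22.5$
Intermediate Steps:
$w = -36$ ($w = \left(-18\right) 2 = -36$)
$y{\left(f,n \right)} = -36 + 4 n$ ($y{\left(f,n \right)} = n 4 - 36 = 4 n - 36 = -36 + 4 n$)
$t = -18$ ($t = - 3 \left(\left(-2\right) \left(-3\right)\right) = \left(-3\right) 6 = -18$)
$\frac{t 20}{y{\left(V{\left(0,3 \right)},4 \right)} + Q} = \frac{\left(-18\right) 20}{\left(-36 + 4 \cdot 4\right) + 4} = - \frac{360}{\left(-36 + 16\right) + 4} = - \frac{360}{-20 + 4} = - \frac{360}{-16} = \left(-360\right) \left(- \frac{1}{16}\right) = \frac{45}{2}$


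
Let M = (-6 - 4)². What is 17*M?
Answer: 1700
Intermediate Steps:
M = 100 (M = (-10)² = 100)
17*M = 17*100 = 1700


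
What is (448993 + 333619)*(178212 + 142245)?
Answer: 250793493684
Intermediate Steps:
(448993 + 333619)*(178212 + 142245) = 782612*320457 = 250793493684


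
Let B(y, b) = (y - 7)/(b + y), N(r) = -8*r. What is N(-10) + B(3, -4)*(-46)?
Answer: -104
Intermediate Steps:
B(y, b) = (-7 + y)/(b + y)
N(-10) + B(3, -4)*(-46) = -8*(-10) + ((-7 + 3)/(-4 + 3))*(-46) = 80 + (-4/(-1))*(-46) = 80 - 1*(-4)*(-46) = 80 + 4*(-46) = 80 - 184 = -104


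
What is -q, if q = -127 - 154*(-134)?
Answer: -20509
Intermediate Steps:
q = 20509 (q = -127 + 20636 = 20509)
-q = -1*20509 = -20509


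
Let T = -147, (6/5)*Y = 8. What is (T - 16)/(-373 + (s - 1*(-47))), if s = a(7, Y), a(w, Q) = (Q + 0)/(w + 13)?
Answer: 489/977 ≈ 0.50051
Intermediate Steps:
Y = 20/3 (Y = (⅚)*8 = 20/3 ≈ 6.6667)
a(w, Q) = Q/(13 + w)
s = ⅓ (s = 20/(3*(13 + 7)) = (20/3)/20 = (20/3)*(1/20) = ⅓ ≈ 0.33333)
(T - 16)/(-373 + (s - 1*(-47))) = (-147 - 16)/(-373 + (⅓ - 1*(-47))) = -163/(-373 + (⅓ + 47)) = -163/(-373 + 142/3) = -163/(-977/3) = -163*(-3/977) = 489/977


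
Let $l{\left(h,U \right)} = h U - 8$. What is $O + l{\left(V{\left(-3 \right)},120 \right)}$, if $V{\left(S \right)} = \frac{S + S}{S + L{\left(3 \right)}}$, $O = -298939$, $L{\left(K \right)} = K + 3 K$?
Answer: $-299027$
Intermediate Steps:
$L{\left(K \right)} = 4 K$
$V{\left(S \right)} = \frac{2 S}{12 + S}$ ($V{\left(S \right)} = \frac{S + S}{S + 4 \cdot 3} = \frac{2 S}{S + 12} = \frac{2 S}{12 + S}$)
$l{\left(h,U \right)} = -8 + U h$ ($l{\left(h,U \right)} = U h - 8 = -8 + U h$)
$O + l{\left(V{\left(-3 \right)},120 \right)} = -298939 + \left(-8 + 120 \cdot 2 \left(-3\right) \frac{1}{12 - 3}\right) = -298939 + \left(-8 + 120 \cdot 2 \left(-3\right) \frac{1}{9}\right) = -298939 + \left(-8 + 120 \left(- \frac{2}{3}\right)\right) = -298939 - 88 = -299027$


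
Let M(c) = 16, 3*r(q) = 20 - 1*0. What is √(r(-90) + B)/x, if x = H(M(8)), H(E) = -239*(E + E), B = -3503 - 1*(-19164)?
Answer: -√141009/22944 ≈ -0.016366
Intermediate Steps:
B = 15661 (B = -3503 + 19164 = 15661)
r(q) = 20/3 (r(q) = (20 - 1*0)/3 = (20 + 0)/3 = (⅓)*20 = 20/3)
H(E) = -478*E
x = -7648 (x = -478*16 = -7648)
√(r(-90) + B)/x = √(20/3 + 15661)/(-7648) = √(47003/3)*(-1/7648) = (√141009/3)*(-1/7648) = -√141009/22944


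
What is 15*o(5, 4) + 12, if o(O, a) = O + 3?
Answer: 132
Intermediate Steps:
o(O, a) = 3 + O
15*o(5, 4) + 12 = 15*(3 + 5) + 12 = 15*8 + 12 = 120 + 12 = 132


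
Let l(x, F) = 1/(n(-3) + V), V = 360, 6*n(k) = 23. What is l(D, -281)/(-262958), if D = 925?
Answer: -3/287018657 ≈ -1.0452e-8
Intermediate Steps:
n(k) = 23/6 (n(k) = (⅙)*23 = 23/6)
l(x, F) = 6/2183 (l(x, F) = 1/(23/6 + 360) = 1/(2183/6) = 6/2183)
l(D, -281)/(-262958) = (6/2183)/(-262958) = (6/2183)*(-1/262958) = -3/287018657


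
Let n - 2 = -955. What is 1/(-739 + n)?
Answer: -1/1692 ≈ -0.00059102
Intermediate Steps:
n = -953 (n = 2 - 955 = -953)
1/(-739 + n) = 1/(-739 - 953) = 1/(-1692) = -1/1692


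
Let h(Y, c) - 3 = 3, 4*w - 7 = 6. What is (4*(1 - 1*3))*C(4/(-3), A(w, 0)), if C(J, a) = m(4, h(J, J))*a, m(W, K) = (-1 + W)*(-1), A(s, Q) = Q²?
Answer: 0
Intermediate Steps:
w = 13/4 (w = 7/4 + (¼)*6 = 7/4 + 3/2 = 13/4 ≈ 3.2500)
h(Y, c) = 6 (h(Y, c) = 3 + 3 = 6)
m(W, K) = 1 - W
C(J, a) = -3*a (C(J, a) = (1 - 1*4)*a = (1 - 4)*a = -3*a)
(4*(1 - 1*3))*C(4/(-3), A(w, 0)) = (4*(1 - 1*3))*(-3*0²) = (4*(1 - 3))*(-3*0) = (4*(-2))*0 = -8*0 = 0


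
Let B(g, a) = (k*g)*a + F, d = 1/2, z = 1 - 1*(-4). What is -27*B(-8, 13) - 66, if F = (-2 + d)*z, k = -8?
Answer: -44655/2 ≈ -22328.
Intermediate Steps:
z = 5 (z = 1 + 4 = 5)
d = 1/2 ≈ 0.50000
F = -15/2 (F = (-2 + 1/2)*5 = -3/2*5 = -15/2 ≈ -7.5000)
B(g, a) = -15/2 - 8*a*g (B(g, a) = (-8*g)*a - 15/2 = -8*a*g - 15/2 = -15/2 - 8*a*g)
-27*B(-8, 13) - 66 = -27*(-15/2 - 8*13*(-8)) - 66 = -27*(-15/2 + 832) - 66 = -27*1649/2 - 66 = -44523/2 - 66 = -44655/2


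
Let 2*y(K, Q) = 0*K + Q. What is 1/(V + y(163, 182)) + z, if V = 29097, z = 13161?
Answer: 384143269/29188 ≈ 13161.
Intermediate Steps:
y(K, Q) = Q/2 (y(K, Q) = (0*K + Q)/2 = (0 + Q)/2 = Q/2)
1/(V + y(163, 182)) + z = 1/(29097 + (1/2)*182) + 13161 = 1/(29097 + 91) + 13161 = 1/29188 + 13161 = 384143269/29188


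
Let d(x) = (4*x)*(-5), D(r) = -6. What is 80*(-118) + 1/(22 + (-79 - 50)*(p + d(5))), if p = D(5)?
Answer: -129290239/13696 ≈ -9440.0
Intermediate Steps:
d(x) = -20*x
p = -6
80*(-118) + 1/(22 + (-79 - 50)*(p + d(5))) = 80*(-118) + 1/(22 + (-79 - 50)*(-6 - 20*5)) = -9440 + 1/(22 - 129*(-6 - 100)) = -9440 + 1/(22 - 129*(-106)) = -9440 + 1/(22 + 13674) = -9440 + 1/13696 = -129290239/13696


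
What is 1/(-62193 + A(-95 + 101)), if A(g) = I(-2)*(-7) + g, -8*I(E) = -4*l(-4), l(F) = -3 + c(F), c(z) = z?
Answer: -2/124325 ≈ -1.6087e-5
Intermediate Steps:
l(F) = -3 + F
I(E) = -7/2 (I(E) = -(-1)*(-3 - 4)/2 = -(-1)*(-7)/2 = -⅛*28 = -7/2)
A(g) = 49/2 + g (A(g) = -7/2*(-7) + g = 49/2 + g)
1/(-62193 + A(-95 + 101)) = 1/(-62193 + (49/2 + (-95 + 101))) = 1/(-62193 + (49/2 + 6)) = 1/(-62193 + 61/2) = 1/(-124325/2) = -2/124325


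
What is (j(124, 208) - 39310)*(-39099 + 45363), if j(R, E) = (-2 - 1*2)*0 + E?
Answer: -244934928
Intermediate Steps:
j(R, E) = E (j(R, E) = (-2 - 2)*0 + E = -4*0 + E = 0 + E = E)
(j(124, 208) - 39310)*(-39099 + 45363) = (208 - 39310)*(-39099 + 45363) = -39102*6264 = -244934928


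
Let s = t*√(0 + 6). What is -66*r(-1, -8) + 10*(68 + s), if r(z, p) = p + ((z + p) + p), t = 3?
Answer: 2330 + 30*√6 ≈ 2403.5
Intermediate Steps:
r(z, p) = z + 3*p (r(z, p) = p + ((p + z) + p) = p + (z + 2*p) = z + 3*p)
s = 3*√6 (s = 3*√(0 + 6) = 3*√6 ≈ 7.3485)
-66*r(-1, -8) + 10*(68 + s) = -66*(-1 + 3*(-8)) + 10*(68 + 3*√6) = -66*(-1 - 24) + (680 + 30*√6) = -66*(-25) + (680 + 30*√6) = 1650 + (680 + 30*√6) = 2330 + 30*√6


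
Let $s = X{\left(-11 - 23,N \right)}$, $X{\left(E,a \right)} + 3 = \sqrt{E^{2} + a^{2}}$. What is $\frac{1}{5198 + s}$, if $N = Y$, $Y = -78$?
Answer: $\frac{1039}{5396157} - \frac{2 \sqrt{1810}}{26980785} \approx 0.00018939$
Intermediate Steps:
$N = -78$
$X{\left(E,a \right)} = -3 + \sqrt{E^{2} + a^{2}}$
$s = -3 + 2 \sqrt{1810}$ ($s = -3 + \sqrt{\left(-11 - 23\right)^{2} + \left(-78\right)^{2}} = -3 + \sqrt{\left(-11 - 23\right)^{2} + 6084} = -3 + \sqrt{\left(-34\right)^{2} + 6084} = -3 + \sqrt{1156 + 6084} = -3 + \sqrt{7240} = -3 + 2 \sqrt{1810} \approx 82.088$)
$\frac{1}{5198 + s} = \frac{1}{5198 - \left(3 - 2 \sqrt{1810}\right)} = \frac{1}{5195 + 2 \sqrt{1810}}$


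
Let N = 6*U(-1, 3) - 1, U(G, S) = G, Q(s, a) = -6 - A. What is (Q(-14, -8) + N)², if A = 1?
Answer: 196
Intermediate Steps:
Q(s, a) = -7 (Q(s, a) = -6 - 1*1 = -6 - 1 = -7)
N = -7 (N = 6*(-1) - 1 = -6 - 1 = -7)
(Q(-14, -8) + N)² = (-7 - 7)² = (-14)² = 196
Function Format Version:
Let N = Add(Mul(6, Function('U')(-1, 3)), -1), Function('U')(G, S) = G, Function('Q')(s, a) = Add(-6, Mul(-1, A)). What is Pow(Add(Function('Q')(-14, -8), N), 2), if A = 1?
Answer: 196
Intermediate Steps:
Function('Q')(s, a) = -7 (Function('Q')(s, a) = Add(-6, Mul(-1, 1)) = Add(-6, -1) = -7)
N = -7 (N = Add(Mul(6, -1), -1) = Add(-6, -1) = -7)
Pow(Add(Function('Q')(-14, -8), N), 2) = Pow(Add(-7, -7), 2) = Pow(-14, 2) = 196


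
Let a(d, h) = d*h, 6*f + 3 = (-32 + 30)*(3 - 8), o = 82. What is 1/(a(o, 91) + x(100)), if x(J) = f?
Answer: 6/44779 ≈ 0.00013399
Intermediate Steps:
f = 7/6 (f = -½ + ((-32 + 30)*(3 - 8))/6 = -½ + (-2*(-5))/6 = -½ + (⅙)*10 = -½ + 5/3 = 7/6 ≈ 1.1667)
x(J) = 7/6
1/(a(o, 91) + x(100)) = 1/(82*91 + 7/6) = 1/(7462 + 7/6) = 1/(44779/6) = 6/44779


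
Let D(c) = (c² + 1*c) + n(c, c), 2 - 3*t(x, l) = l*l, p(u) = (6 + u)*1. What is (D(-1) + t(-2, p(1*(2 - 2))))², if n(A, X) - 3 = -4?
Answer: 1369/9 ≈ 152.11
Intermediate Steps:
n(A, X) = -1 (n(A, X) = 3 - 4 = -1)
p(u) = 6 + u
t(x, l) = ⅔ - l²/3 (t(x, l) = ⅔ - l*l/3 = ⅔ - l²/3)
D(c) = -1 + c + c² (D(c) = (c² + 1*c) - 1 = (c² + c) - 1 = (c + c²) - 1 = -1 + c + c²)
(D(-1) + t(-2, p(1*(2 - 2))))² = ((-1 - 1 + (-1)²) + (⅔ - (6 + 1*(2 - 2))²/3))² = ((-1 - 1 + 1) + (⅔ - (6 + 1*0)²/3))² = (-1 + (⅔ - (6 + 0)²/3))² = (-1 + (⅔ - ⅓*6²))² = (-1 + (⅔ - ⅓*36))² = (-1 + (⅔ - 12))² = (-1 - 34/3)² = (-37/3)² = 1369/9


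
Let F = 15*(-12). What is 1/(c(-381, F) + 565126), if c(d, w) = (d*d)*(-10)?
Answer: -1/886484 ≈ -1.1281e-6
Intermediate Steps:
F = -180
c(d, w) = -10*d**2 (c(d, w) = d**2*(-10) = -10*d**2)
1/(c(-381, F) + 565126) = 1/(-10*(-381)**2 + 565126) = 1/(-10*145161 + 565126) = 1/(-1451610 + 565126) = 1/(-886484) = -1/886484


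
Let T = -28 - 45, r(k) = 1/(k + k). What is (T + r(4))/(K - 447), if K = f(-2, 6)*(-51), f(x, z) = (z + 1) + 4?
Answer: 583/8064 ≈ 0.072297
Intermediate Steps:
f(x, z) = 5 + z (f(x, z) = (1 + z) + 4 = 5 + z)
r(k) = 1/(2*k)
T = -73
K = -561 (K = (5 + 6)*(-51) = 11*(-51) = -561)
(T + r(4))/(K - 447) = (-73 + (½)/4)/(-561 - 447) = (-73 + (½)*(¼))/(-1008) = -(-73 + ⅛)/1008 = -1/1008*(-583/8) = 583/8064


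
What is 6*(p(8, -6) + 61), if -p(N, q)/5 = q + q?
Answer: 726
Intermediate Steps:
p(N, q) = -10*q (p(N, q) = -5*(q + q) = -10*q)
6*(p(8, -6) + 61) = 6*(-10*(-6) + 61) = 6*(60 + 61) = 6*121 = 726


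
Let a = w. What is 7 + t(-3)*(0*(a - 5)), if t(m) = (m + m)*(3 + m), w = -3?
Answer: 7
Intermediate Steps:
a = -3
t(m) = 2*m*(3 + m) (t(m) = (2*m)*(3 + m) = 2*m*(3 + m))
7 + t(-3)*(0*(a - 5)) = 7 + (2*(-3)*(3 - 3))*(0*(-3 - 5)) = 7 + (2*(-3)*0)*(0*(-8)) = 7 + 0*0 = 7 + 0 = 7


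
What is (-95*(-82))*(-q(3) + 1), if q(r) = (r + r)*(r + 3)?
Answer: -272650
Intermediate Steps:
q(r) = 2*r*(3 + r) (q(r) = (2*r)*(3 + r) = 2*r*(3 + r))
(-95*(-82))*(-q(3) + 1) = (-95*(-82))*(-2*3*(3 + 3) + 1) = 7790*(-2*3*6 + 1) = 7790*(-1*36 + 1) = 7790*(-36 + 1) = 7790*(-35) = -272650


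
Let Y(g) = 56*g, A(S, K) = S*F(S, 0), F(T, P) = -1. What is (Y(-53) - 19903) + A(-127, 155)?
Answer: -22744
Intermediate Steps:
A(S, K) = -S (A(S, K) = S*(-1) = -S)
(Y(-53) - 19903) + A(-127, 155) = (56*(-53) - 19903) - 1*(-127) = (-2968 - 19903) + 127 = -22871 + 127 = -22744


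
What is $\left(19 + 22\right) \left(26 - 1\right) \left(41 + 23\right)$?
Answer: $65600$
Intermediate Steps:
$\left(19 + 22\right) \left(26 - 1\right) \left(41 + 23\right) = 41 \cdot 25 \cdot 64 = 1025 \cdot 64 = 65600$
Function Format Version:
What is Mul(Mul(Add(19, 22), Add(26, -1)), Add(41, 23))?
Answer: 65600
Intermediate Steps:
Mul(Mul(Add(19, 22), Add(26, -1)), Add(41, 23)) = Mul(Mul(41, 25), 64) = Mul(1025, 64) = 65600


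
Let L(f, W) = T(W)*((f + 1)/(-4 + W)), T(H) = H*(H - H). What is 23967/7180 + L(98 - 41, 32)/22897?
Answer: 23967/7180 ≈ 3.3380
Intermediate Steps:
T(H) = 0 (T(H) = H*0 = 0)
L(f, W) = 0 (L(f, W) = 0*((f + 1)/(-4 + W)) = 0*((1 + f)/(-4 + W)) = 0)
23967/7180 + L(98 - 41, 32)/22897 = 23967/7180 + 0/22897 = 23967*(1/7180) + 0*(1/22897) = 23967/7180 + 0 = 23967/7180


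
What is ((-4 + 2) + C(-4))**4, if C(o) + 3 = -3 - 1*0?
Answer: 4096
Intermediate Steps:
C(o) = -6 (C(o) = -3 + (-3 - 1*0) = -3 + (-3 + 0) = -3 - 3 = -6)
((-4 + 2) + C(-4))**4 = ((-4 + 2) - 6)**4 = (-2 - 6)**4 = (-8)**4 = 4096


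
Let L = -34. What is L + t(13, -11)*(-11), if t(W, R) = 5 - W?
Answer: 54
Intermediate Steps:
L + t(13, -11)*(-11) = -34 + (5 - 1*13)*(-11) = -34 + (5 - 13)*(-11) = -34 - 8*(-11) = -34 + 88 = 54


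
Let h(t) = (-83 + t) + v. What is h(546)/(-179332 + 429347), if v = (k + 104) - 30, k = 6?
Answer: 543/250015 ≈ 0.0021719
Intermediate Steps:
v = 80 (v = (6 + 104) - 30 = 110 - 30 = 80)
h(t) = -3 + t (h(t) = (-83 + t) + 80 = -3 + t)
h(546)/(-179332 + 429347) = (-3 + 546)/(-179332 + 429347) = 543/250015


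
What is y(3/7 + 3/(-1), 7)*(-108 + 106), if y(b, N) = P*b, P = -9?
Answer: -324/7 ≈ -46.286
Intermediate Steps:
y(b, N) = -9*b
y(3/7 + 3/(-1), 7)*(-108 + 106) = (-9*(3/7 + 3/(-1)))*(-108 + 106) = -9*(3*(⅐) + 3*(-1))*(-2) = -9*(3/7 - 3)*(-2) = -9*(-18/7)*(-2) = (162/7)*(-2) = -324/7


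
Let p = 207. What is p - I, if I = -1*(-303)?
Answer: -96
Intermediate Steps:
I = 303
p - I = 207 - 1*303 = 207 - 303 = -96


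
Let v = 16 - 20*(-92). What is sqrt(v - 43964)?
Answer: 22*I*sqrt(87) ≈ 205.2*I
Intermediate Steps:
v = 1856 (v = 16 + 1840 = 1856)
sqrt(v - 43964) = sqrt(1856 - 43964) = sqrt(-42108) = 22*I*sqrt(87)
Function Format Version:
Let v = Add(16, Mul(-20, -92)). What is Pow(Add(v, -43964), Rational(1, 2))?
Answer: Mul(22, I, Pow(87, Rational(1, 2))) ≈ Mul(205.20, I)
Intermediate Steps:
v = 1856 (v = Add(16, 1840) = 1856)
Pow(Add(v, -43964), Rational(1, 2)) = Pow(Add(1856, -43964), Rational(1, 2)) = Pow(-42108, Rational(1, 2)) = Mul(22, I, Pow(87, Rational(1, 2)))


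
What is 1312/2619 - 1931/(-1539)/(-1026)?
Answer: 76541077/153164358 ≈ 0.49973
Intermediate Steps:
1312/2619 - 1931/(-1539)/(-1026) = 1312*(1/2619) - 1931*(-1/1539)*(-1/1026) = 1312/2619 + (1931/1539)*(-1/1026) = 1312/2619 - 1931/1579014 = 76541077/153164358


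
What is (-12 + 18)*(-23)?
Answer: -138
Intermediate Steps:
(-12 + 18)*(-23) = 6*(-23) = -138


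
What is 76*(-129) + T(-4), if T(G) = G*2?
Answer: -9812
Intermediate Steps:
T(G) = 2*G
76*(-129) + T(-4) = 76*(-129) + 2*(-4) = -9804 - 8 = -9812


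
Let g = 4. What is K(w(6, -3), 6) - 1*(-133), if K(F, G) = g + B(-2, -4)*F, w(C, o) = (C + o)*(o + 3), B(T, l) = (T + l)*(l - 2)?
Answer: 137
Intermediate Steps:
B(T, l) = (-2 + l)*(T + l) (B(T, l) = (T + l)*(-2 + l) = (-2 + l)*(T + l))
w(C, o) = (3 + o)*(C + o) (w(C, o) = (C + o)*(3 + o) = (3 + o)*(C + o))
K(F, G) = 4 + 36*F (K(F, G) = 4 + ((-4)² - 2*(-2) - 2*(-4) - 2*(-4))*F = 4 + (16 + 4 + 8 + 8)*F = 4 + 36*F)
K(w(6, -3), 6) - 1*(-133) = (4 + 36*((-3)² + 3*6 + 3*(-3) + 6*(-3))) - 1*(-133) = (4 + 36*(9 + 18 - 9 - 18)) + 133 = (4 + 36*0) + 133 = (4 + 0) + 133 = 4 + 133 = 137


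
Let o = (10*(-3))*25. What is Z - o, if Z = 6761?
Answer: 7511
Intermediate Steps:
o = -750 (o = -30*25 = -750)
Z - o = 6761 - 1*(-750) = 6761 + 750 = 7511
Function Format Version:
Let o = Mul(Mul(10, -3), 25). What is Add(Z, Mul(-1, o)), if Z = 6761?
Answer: 7511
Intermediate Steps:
o = -750 (o = Mul(-30, 25) = -750)
Add(Z, Mul(-1, o)) = Add(6761, Mul(-1, -750)) = Add(6761, 750) = 7511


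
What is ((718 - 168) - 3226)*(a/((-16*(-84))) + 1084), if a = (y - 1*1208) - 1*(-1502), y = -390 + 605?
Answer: -325001315/112 ≈ -2.9018e+6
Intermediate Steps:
y = 215
a = 509 (a = (215 - 1*1208) - 1*(-1502) = (215 - 1208) + 1502 = -993 + 1502 = 509)
((718 - 168) - 3226)*(a/((-16*(-84))) + 1084) = ((718 - 168) - 3226)*(509/((-16*(-84))) + 1084) = (550 - 3226)*(509/1344 + 1084) = -2676*(509*(1/1344) + 1084) = -2676*(509/1344 + 1084) = -2676*1457405/1344 = -325001315/112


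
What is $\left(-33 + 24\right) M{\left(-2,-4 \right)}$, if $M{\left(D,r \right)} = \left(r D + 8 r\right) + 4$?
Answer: $180$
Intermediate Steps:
$M{\left(D,r \right)} = 4 + 8 r + D r$ ($M{\left(D,r \right)} = \left(D r + 8 r\right) + 4 = \left(8 r + D r\right) + 4 = 4 + 8 r + D r$)
$\left(-33 + 24\right) M{\left(-2,-4 \right)} = \left(-33 + 24\right) \left(4 + 8 \left(-4\right) - -8\right) = - 9 \left(4 - 32 + 8\right) = \left(-9\right) \left(-20\right) = 180$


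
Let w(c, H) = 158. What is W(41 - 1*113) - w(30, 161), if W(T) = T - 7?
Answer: -237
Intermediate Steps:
W(T) = -7 + T
W(41 - 1*113) - w(30, 161) = (-7 + (41 - 1*113)) - 1*158 = (-7 + (41 - 113)) - 158 = (-7 - 72) - 158 = -79 - 158 = -237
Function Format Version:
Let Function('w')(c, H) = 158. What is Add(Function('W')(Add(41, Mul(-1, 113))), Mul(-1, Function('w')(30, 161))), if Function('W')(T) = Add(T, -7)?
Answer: -237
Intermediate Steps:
Function('W')(T) = Add(-7, T)
Add(Function('W')(Add(41, Mul(-1, 113))), Mul(-1, Function('w')(30, 161))) = Add(Add(-7, Add(41, Mul(-1, 113))), Mul(-1, 158)) = Add(Add(-7, Add(41, -113)), -158) = Add(Add(-7, -72), -158) = Add(-79, -158) = -237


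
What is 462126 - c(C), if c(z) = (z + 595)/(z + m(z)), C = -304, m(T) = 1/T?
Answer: 42708387006/92417 ≈ 4.6213e+5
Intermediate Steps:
c(z) = (595 + z)/(z + 1/z) (c(z) = (z + 595)/(z + 1/z) = (595 + z)/(z + 1/z))
462126 - c(C) = 462126 - (-304)*(595 - 304)/(1 + (-304)²) = 462126 - (-304)*291/(1 + 92416) = 462126 - (-304)*291/92417 = 462126 - 1*(-88464/92417) = 462126 + 88464/92417 = 42708387006/92417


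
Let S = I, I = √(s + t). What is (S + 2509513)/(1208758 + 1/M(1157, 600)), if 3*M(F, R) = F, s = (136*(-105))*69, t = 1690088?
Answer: 2903506541/1398533009 + 18512*√2753/1398533009 ≈ 2.0768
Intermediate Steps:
s = -985320 (s = -14280*69 = -985320)
M(F, R) = F/3
I = 16*√2753 (I = √(-985320 + 1690088) = √704768 = 16*√2753 ≈ 839.50)
S = 16*√2753 ≈ 839.50
(S + 2509513)/(1208758 + 1/M(1157, 600)) = (16*√2753 + 2509513)/(1208758 + 1/((⅓)*1157)) = (2509513 + 16*√2753)/(1208758 + 1/(1157/3)) = (2509513 + 16*√2753)/(1208758 + 3/1157) = (2509513 + 16*√2753)/(1398533009/1157) = (2509513 + 16*√2753)*(1157/1398533009) = 2903506541/1398533009 + 18512*√2753/1398533009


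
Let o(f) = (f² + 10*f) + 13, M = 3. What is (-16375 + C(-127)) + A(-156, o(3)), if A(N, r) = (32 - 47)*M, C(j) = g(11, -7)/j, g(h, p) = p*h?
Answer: -2085263/127 ≈ -16419.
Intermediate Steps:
g(h, p) = h*p
o(f) = 13 + f² + 10*f
C(j) = -77/j (C(j) = (11*(-7))/j = -77/j)
A(N, r) = -45 (A(N, r) = (32 - 47)*3 = -15*3 = -45)
(-16375 + C(-127)) + A(-156, o(3)) = (-16375 - 77/(-127)) - 45 = (-16375 - 77*(-1/127)) - 45 = (-16375 + 77/127) - 45 = -2079548/127 - 45 = -2085263/127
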